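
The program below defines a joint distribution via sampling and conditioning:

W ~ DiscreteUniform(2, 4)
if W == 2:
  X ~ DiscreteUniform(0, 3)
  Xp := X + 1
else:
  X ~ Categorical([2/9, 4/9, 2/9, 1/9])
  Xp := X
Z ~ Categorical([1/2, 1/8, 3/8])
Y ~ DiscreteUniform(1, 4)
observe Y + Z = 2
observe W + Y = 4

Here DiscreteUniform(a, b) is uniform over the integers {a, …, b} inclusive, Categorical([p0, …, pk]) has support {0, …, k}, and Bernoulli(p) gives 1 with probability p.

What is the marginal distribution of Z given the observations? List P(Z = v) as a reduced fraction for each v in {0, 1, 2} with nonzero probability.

Enumerate traces; 8 have nonzero weight after conditioning:
  (W=2, X=0, Z=0, Y=2) weight 1/96
  (W=2, X=1, Z=0, Y=2) weight 1/96
  (W=2, X=2, Z=0, Y=2) weight 1/96
  (W=2, X=3, Z=0, Y=2) weight 1/96
  (W=3, X=0, Z=1, Y=1) weight 1/432
  (W=3, X=1, Z=1, Y=1) weight 1/216
  (W=3, X=2, Z=1, Y=1) weight 1/432
  (W=3, X=3, Z=1, Y=1) weight 1/864
Group by Z:
  weight(Z=0) = 1/24
  weight(Z=1) = 1/96
Total weight = 1/24 + 1/96 = 5/96
P(Z=0 | obs) = 1/24 / 5/96 = 4/5
P(Z=1 | obs) = 1/96 / 5/96 = 1/5

P(Z=0) = 4/5, P(Z=1) = 1/5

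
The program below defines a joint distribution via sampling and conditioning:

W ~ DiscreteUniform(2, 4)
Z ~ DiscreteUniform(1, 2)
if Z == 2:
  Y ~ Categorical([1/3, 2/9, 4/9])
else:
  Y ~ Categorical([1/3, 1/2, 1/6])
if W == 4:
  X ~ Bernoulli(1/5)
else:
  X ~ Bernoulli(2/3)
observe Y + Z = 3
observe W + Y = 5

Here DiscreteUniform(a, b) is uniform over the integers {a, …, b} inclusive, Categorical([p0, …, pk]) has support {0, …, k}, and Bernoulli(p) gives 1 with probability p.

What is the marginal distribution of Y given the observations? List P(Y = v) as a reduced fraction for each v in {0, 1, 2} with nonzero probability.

Enumerate traces; 4 have nonzero weight after conditioning:
  (W=3, Z=1, Y=2, X=0) weight 1/108
  (W=3, Z=1, Y=2, X=1) weight 1/54
  (W=4, Z=2, Y=1, X=0) weight 4/135
  (W=4, Z=2, Y=1, X=1) weight 1/135
Group by Y:
  weight(Y=1) = 1/27
  weight(Y=2) = 1/36
Total weight = 1/27 + 1/36 = 7/108
P(Y=1 | obs) = 1/27 / 7/108 = 4/7
P(Y=2 | obs) = 1/36 / 7/108 = 3/7

P(Y=1) = 4/7, P(Y=2) = 3/7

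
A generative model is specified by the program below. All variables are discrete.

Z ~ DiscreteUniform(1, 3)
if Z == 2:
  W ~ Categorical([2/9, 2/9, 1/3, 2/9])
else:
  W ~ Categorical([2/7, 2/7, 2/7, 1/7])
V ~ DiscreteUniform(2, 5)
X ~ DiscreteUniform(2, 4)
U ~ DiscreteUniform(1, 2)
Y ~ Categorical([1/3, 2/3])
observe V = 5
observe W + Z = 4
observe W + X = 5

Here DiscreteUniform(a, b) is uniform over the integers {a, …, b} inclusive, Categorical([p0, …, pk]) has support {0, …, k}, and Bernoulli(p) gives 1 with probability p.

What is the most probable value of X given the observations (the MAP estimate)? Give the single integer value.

Enumerate traces; 12 have nonzero weight after conditioning:
  (Z=1, W=3, V=5, X=2, U=1, Y=0) weight 1/1512
  (Z=1, W=3, V=5, X=2, U=1, Y=1) weight 1/756
  (Z=1, W=3, V=5, X=2, U=2, Y=0) weight 1/1512
  (Z=1, W=3, V=5, X=2, U=2, Y=1) weight 1/756
  (Z=2, W=2, V=5, X=3, U=1, Y=0) weight 1/648
  (Z=2, W=2, V=5, X=3, U=1, Y=1) weight 1/324
  (Z=2, W=2, V=5, X=3, U=2, Y=0) weight 1/648
  (Z=2, W=2, V=5, X=3, U=2, Y=1) weight 1/324
  (Z=3, W=1, V=5, X=4, U=1, Y=0) weight 1/756
  … 3 more
Group by X:
  weight(X=2) = 1/252
  weight(X=3) = 1/108
  weight(X=4) = 1/126
Total weight = 1/252 + 1/108 + 1/126 = 4/189
P(X=2 | obs) = 1/252 / 4/189 = 3/16
P(X=3 | obs) = 1/108 / 4/189 = 7/16
P(X=4 | obs) = 1/126 / 4/189 = 3/8
argmax = 3

argmax_v P(X = v | obs) = 3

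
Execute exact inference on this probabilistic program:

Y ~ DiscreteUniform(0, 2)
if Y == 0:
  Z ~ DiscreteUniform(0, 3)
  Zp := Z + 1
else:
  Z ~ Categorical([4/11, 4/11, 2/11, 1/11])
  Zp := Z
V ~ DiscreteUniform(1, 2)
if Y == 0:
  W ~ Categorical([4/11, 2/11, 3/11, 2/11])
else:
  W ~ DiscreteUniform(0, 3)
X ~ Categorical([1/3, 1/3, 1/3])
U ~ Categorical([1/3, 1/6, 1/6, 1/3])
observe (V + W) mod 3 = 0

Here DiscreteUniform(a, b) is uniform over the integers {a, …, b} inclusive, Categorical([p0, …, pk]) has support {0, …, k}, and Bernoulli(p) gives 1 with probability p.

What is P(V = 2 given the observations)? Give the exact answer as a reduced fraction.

P(V = 2 | obs) = 15/32

Enumerate traces; 288 have nonzero weight after conditioning:
  (Y=0, Z=0, V=1, W=2, X=0, U=0) weight 1/792
  (Y=0, Z=0, V=1, W=2, X=0, U=1) weight 1/1584
  (Y=0, Z=0, V=1, W=2, X=0, U=2) weight 1/1584
  (Y=0, Z=0, V=1, W=2, X=0, U=3) weight 1/792
  (Y=0, Z=0, V=1, W=2, X=1, U=0) weight 1/792
  (Y=0, Z=0, V=1, W=2, X=1, U=1) weight 1/1584
  (Y=0, Z=0, V=1, W=2, X=1, U=2) weight 1/1584
  (Y=0, Z=0, V=1, W=2, X=1, U=3) weight 1/792
  (Y=0, Z=0, V=2, W=1, X=0, U=0) weight 1/1188
  … 279 more
Group by V:
  weight(V=1) = 17/132
  weight(V=2) = 5/44
Total weight = 17/132 + 5/44 = 8/33
P(V=1 | obs) = 17/132 / 8/33 = 17/32
P(V=2 | obs) = 5/44 / 8/33 = 15/32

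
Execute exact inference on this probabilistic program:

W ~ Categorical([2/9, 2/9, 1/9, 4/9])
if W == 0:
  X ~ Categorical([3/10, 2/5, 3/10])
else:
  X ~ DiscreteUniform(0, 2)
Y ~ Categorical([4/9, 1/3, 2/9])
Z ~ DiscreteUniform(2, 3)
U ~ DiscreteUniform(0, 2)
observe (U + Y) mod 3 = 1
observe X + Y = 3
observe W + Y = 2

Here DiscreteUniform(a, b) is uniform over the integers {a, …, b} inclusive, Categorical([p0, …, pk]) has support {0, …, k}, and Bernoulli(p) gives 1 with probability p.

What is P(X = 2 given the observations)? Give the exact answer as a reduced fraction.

Enumerate traces; 4 have nonzero weight after conditioning:
  (W=0, X=1, Y=2, Z=2, U=2) weight 4/1215
  (W=0, X=1, Y=2, Z=3, U=2) weight 4/1215
  (W=1, X=2, Y=1, Z=2, U=0) weight 1/243
  (W=1, X=2, Y=1, Z=3, U=0) weight 1/243
Group by X:
  weight(X=1) = 8/1215
  weight(X=2) = 2/243
Total weight = 8/1215 + 2/243 = 2/135
P(X=1 | obs) = 8/1215 / 2/135 = 4/9
P(X=2 | obs) = 2/243 / 2/135 = 5/9

P(X = 2 | obs) = 5/9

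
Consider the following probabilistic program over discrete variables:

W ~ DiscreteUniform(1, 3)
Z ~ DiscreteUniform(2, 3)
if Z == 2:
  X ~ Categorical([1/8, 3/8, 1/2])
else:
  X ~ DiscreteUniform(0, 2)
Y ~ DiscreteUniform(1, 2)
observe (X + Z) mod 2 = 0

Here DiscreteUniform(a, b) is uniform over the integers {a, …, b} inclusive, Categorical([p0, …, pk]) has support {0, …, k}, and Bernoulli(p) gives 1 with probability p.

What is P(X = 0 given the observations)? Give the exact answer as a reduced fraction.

P(X = 0 | obs) = 3/23

Enumerate traces; 18 have nonzero weight after conditioning:
  (W=1, Z=2, X=0, Y=1) weight 1/96
  (W=1, Z=2, X=0, Y=2) weight 1/96
  (W=1, Z=2, X=2, Y=1) weight 1/24
  (W=1, Z=2, X=2, Y=2) weight 1/24
  (W=1, Z=3, X=1, Y=1) weight 1/36
  (W=1, Z=3, X=1, Y=2) weight 1/36
  (W=2, Z=2, X=0, Y=1) weight 1/96
  (W=2, Z=2, X=0, Y=2) weight 1/96
  … 10 more
Group by X:
  weight(X=0) = 1/16
  weight(X=1) = 1/6
  weight(X=2) = 1/4
Total weight = 1/16 + 1/6 + 1/4 = 23/48
P(X=0 | obs) = 1/16 / 23/48 = 3/23
P(X=1 | obs) = 1/6 / 23/48 = 8/23
P(X=2 | obs) = 1/4 / 23/48 = 12/23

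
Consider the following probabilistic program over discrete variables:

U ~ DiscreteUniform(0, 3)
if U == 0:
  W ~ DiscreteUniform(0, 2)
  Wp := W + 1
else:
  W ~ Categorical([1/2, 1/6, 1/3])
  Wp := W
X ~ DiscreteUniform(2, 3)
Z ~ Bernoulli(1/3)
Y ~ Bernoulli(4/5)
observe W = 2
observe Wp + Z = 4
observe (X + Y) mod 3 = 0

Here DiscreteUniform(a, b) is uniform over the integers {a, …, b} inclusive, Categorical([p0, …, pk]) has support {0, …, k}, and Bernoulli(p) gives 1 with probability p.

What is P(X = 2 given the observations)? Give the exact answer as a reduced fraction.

P(X = 2 | obs) = 4/5

Enumerate traces; 2 have nonzero weight after conditioning:
  (U=0, W=2, X=2, Z=1, Y=1) weight 1/90
  (U=0, W=2, X=3, Z=1, Y=0) weight 1/360
Group by X:
  weight(X=2) = 1/90
  weight(X=3) = 1/360
Total weight = 1/90 + 1/360 = 1/72
P(X=2 | obs) = 1/90 / 1/72 = 4/5
P(X=3 | obs) = 1/360 / 1/72 = 1/5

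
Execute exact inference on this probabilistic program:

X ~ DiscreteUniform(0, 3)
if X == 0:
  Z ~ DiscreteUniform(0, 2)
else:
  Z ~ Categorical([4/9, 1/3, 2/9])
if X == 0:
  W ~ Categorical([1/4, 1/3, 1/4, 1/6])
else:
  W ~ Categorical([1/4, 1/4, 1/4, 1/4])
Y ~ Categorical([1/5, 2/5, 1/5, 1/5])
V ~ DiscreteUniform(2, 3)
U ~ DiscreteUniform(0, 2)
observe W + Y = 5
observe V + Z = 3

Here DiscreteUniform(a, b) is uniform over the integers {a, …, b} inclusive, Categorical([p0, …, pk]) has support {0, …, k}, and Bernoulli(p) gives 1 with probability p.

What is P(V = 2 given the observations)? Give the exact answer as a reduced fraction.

Enumerate traces; 48 have nonzero weight after conditioning:
  (X=0, Z=0, W=2, Y=3, V=3, U=0) weight 1/1440
  (X=0, Z=0, W=2, Y=3, V=3, U=1) weight 1/1440
  (X=0, Z=0, W=2, Y=3, V=3, U=2) weight 1/1440
  (X=0, Z=0, W=3, Y=2, V=3, U=0) weight 1/2160
  (X=0, Z=0, W=3, Y=2, V=3, U=1) weight 1/2160
  (X=0, Z=0, W=3, Y=2, V=3, U=2) weight 1/2160
  (X=0, Z=1, W=2, Y=3, V=2, U=0) weight 1/1440
  (X=0, Z=1, W=2, Y=3, V=2, U=1) weight 1/1440
  … 40 more
Group by V:
  weight(V=2) = 23/1440
  weight(V=3) = 29/1440
Total weight = 23/1440 + 29/1440 = 13/360
P(V=2 | obs) = 23/1440 / 13/360 = 23/52
P(V=3 | obs) = 29/1440 / 13/360 = 29/52

P(V = 2 | obs) = 23/52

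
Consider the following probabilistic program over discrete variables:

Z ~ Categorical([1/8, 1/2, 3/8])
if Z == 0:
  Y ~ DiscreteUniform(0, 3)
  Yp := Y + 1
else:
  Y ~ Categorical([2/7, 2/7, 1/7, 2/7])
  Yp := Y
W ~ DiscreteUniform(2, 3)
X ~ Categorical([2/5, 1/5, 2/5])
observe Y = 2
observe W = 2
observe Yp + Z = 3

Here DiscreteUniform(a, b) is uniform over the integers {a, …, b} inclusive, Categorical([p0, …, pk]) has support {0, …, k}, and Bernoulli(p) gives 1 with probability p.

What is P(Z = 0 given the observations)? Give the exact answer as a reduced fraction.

Enumerate traces; 6 have nonzero weight after conditioning:
  (Z=0, Y=2, W=2, X=0) weight 1/160
  (Z=0, Y=2, W=2, X=1) weight 1/320
  (Z=0, Y=2, W=2, X=2) weight 1/160
  (Z=1, Y=2, W=2, X=0) weight 1/70
  (Z=1, Y=2, W=2, X=1) weight 1/140
  (Z=1, Y=2, W=2, X=2) weight 1/70
Group by Z:
  weight(Z=0) = 1/64
  weight(Z=1) = 1/28
Total weight = 1/64 + 1/28 = 23/448
P(Z=0 | obs) = 1/64 / 23/448 = 7/23
P(Z=1 | obs) = 1/28 / 23/448 = 16/23

P(Z = 0 | obs) = 7/23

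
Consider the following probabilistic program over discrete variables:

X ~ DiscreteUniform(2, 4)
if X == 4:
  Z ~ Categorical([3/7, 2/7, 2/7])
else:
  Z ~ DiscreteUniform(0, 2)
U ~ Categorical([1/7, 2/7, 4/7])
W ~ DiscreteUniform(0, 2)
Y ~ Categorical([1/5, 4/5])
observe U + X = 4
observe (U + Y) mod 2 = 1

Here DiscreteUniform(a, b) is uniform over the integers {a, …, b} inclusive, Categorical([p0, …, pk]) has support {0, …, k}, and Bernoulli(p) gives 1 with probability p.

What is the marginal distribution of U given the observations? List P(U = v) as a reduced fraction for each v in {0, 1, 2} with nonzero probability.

Enumerate traces; 27 have nonzero weight after conditioning:
  (X=2, Z=0, U=2, W=0, Y=1) weight 16/945
  (X=2, Z=0, U=2, W=1, Y=1) weight 16/945
  (X=2, Z=0, U=2, W=2, Y=1) weight 16/945
  (X=2, Z=1, U=2, W=0, Y=1) weight 16/945
  (X=2, Z=1, U=2, W=1, Y=1) weight 16/945
  (X=2, Z=1, U=2, W=2, Y=1) weight 16/945
  (X=2, Z=2, U=2, W=0, Y=1) weight 16/945
  (X=2, Z=2, U=2, W=1, Y=1) weight 16/945
  (X=3, Z=0, U=1, W=0, Y=0) weight 2/945
  (X=4, Z=0, U=0, W=0, Y=1) weight 4/735
  … 17 more
Group by U:
  weight(U=0) = 4/105
  weight(U=1) = 2/105
  weight(U=2) = 16/105
Total weight = 4/105 + 2/105 + 16/105 = 22/105
P(U=0 | obs) = 4/105 / 22/105 = 2/11
P(U=1 | obs) = 2/105 / 22/105 = 1/11
P(U=2 | obs) = 16/105 / 22/105 = 8/11

P(U=0) = 2/11, P(U=1) = 1/11, P(U=2) = 8/11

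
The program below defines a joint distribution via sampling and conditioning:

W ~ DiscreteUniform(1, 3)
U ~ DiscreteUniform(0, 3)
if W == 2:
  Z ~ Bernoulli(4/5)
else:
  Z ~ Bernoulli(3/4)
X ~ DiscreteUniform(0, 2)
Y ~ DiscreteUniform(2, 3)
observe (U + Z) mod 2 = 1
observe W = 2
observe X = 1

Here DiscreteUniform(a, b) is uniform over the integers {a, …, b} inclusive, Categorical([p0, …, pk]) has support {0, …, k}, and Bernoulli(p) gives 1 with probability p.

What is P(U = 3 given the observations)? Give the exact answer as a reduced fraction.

P(U = 3 | obs) = 1/10

Enumerate traces; 8 have nonzero weight after conditioning:
  (W=2, U=0, Z=1, X=1, Y=2) weight 1/90
  (W=2, U=0, Z=1, X=1, Y=3) weight 1/90
  (W=2, U=1, Z=0, X=1, Y=2) weight 1/360
  (W=2, U=1, Z=0, X=1, Y=3) weight 1/360
  (W=2, U=2, Z=1, X=1, Y=2) weight 1/90
  (W=2, U=2, Z=1, X=1, Y=3) weight 1/90
  (W=2, U=3, Z=0, X=1, Y=2) weight 1/360
  (W=2, U=3, Z=0, X=1, Y=3) weight 1/360
Group by U:
  weight(U=0) = 1/45
  weight(U=1) = 1/180
  weight(U=2) = 1/45
  weight(U=3) = 1/180
Total weight = 1/45 + 1/180 + 1/45 + 1/180 = 1/18
P(U=0 | obs) = 1/45 / 1/18 = 2/5
P(U=1 | obs) = 1/180 / 1/18 = 1/10
P(U=2 | obs) = 1/45 / 1/18 = 2/5
P(U=3 | obs) = 1/180 / 1/18 = 1/10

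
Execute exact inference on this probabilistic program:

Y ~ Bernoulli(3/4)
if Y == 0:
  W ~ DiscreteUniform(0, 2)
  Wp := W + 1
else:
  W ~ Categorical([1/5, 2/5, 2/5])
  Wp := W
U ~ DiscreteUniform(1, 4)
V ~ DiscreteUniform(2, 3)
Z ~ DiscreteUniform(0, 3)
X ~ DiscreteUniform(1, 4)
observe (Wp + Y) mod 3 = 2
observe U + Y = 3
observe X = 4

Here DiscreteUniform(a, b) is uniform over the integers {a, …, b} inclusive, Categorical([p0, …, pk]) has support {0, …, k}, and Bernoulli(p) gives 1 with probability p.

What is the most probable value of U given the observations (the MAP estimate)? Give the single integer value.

argmax_v P(U = v | obs) = 2

Enumerate traces; 16 have nonzero weight after conditioning:
  (Y=0, W=1, U=3, V=2, Z=0, X=4) weight 1/1536
  (Y=0, W=1, U=3, V=2, Z=1, X=4) weight 1/1536
  (Y=0, W=1, U=3, V=2, Z=2, X=4) weight 1/1536
  (Y=0, W=1, U=3, V=2, Z=3, X=4) weight 1/1536
  (Y=0, W=1, U=3, V=3, Z=0, X=4) weight 1/1536
  (Y=0, W=1, U=3, V=3, Z=1, X=4) weight 1/1536
  (Y=0, W=1, U=3, V=3, Z=2, X=4) weight 1/1536
  (Y=0, W=1, U=3, V=3, Z=3, X=4) weight 1/1536
  (Y=1, W=1, U=2, V=2, Z=0, X=4) weight 3/1280
  … 7 more
Group by U:
  weight(U=2) = 3/160
  weight(U=3) = 1/192
Total weight = 3/160 + 1/192 = 23/960
P(U=2 | obs) = 3/160 / 23/960 = 18/23
P(U=3 | obs) = 1/192 / 23/960 = 5/23
argmax = 2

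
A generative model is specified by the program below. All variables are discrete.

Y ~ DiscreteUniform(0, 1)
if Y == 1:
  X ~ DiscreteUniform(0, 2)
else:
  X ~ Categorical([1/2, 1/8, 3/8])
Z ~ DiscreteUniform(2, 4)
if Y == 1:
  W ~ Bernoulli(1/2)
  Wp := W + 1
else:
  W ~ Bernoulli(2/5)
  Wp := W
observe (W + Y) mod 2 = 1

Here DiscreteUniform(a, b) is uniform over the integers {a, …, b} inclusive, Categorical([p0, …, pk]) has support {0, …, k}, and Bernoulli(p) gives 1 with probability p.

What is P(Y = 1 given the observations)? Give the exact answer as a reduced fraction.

P(Y = 1 | obs) = 5/9

Enumerate traces; 18 have nonzero weight after conditioning:
  (Y=0, X=0, Z=2, W=1) weight 1/30
  (Y=0, X=0, Z=3, W=1) weight 1/30
  (Y=0, X=0, Z=4, W=1) weight 1/30
  (Y=0, X=1, Z=2, W=1) weight 1/120
  (Y=0, X=1, Z=3, W=1) weight 1/120
  (Y=0, X=1, Z=4, W=1) weight 1/120
  (Y=0, X=2, Z=2, W=1) weight 1/40
  (Y=0, X=2, Z=3, W=1) weight 1/40
  (Y=1, X=0, Z=2, W=0) weight 1/36
  … 9 more
Group by Y:
  weight(Y=0) = 1/5
  weight(Y=1) = 1/4
Total weight = 1/5 + 1/4 = 9/20
P(Y=0 | obs) = 1/5 / 9/20 = 4/9
P(Y=1 | obs) = 1/4 / 9/20 = 5/9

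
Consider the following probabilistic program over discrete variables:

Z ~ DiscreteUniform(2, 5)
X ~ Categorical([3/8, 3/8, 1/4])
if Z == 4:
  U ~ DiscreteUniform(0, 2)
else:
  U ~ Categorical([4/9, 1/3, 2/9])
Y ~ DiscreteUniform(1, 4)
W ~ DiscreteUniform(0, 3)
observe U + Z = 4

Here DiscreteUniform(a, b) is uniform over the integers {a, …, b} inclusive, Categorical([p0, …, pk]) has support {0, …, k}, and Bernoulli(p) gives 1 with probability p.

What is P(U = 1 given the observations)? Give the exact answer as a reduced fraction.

Enumerate traces; 144 have nonzero weight after conditioning:
  (Z=2, X=0, U=2, Y=1, W=0) weight 1/768
  (Z=2, X=0, U=2, Y=1, W=1) weight 1/768
  (Z=2, X=0, U=2, Y=1, W=2) weight 1/768
  (Z=2, X=0, U=2, Y=1, W=3) weight 1/768
  (Z=2, X=0, U=2, Y=2, W=0) weight 1/768
  (Z=2, X=0, U=2, Y=2, W=1) weight 1/768
  (Z=2, X=0, U=2, Y=2, W=2) weight 1/768
  (Z=2, X=0, U=2, Y=2, W=3) weight 1/768
  (Z=3, X=0, U=1, Y=1, W=0) weight 1/512
  (Z=4, X=0, U=0, Y=1, W=0) weight 1/512
  … 134 more
Group by U:
  weight(U=0) = 1/12
  weight(U=1) = 1/12
  weight(U=2) = 1/18
Total weight = 1/12 + 1/12 + 1/18 = 2/9
P(U=0 | obs) = 1/12 / 2/9 = 3/8
P(U=1 | obs) = 1/12 / 2/9 = 3/8
P(U=2 | obs) = 1/18 / 2/9 = 1/4

P(U = 1 | obs) = 3/8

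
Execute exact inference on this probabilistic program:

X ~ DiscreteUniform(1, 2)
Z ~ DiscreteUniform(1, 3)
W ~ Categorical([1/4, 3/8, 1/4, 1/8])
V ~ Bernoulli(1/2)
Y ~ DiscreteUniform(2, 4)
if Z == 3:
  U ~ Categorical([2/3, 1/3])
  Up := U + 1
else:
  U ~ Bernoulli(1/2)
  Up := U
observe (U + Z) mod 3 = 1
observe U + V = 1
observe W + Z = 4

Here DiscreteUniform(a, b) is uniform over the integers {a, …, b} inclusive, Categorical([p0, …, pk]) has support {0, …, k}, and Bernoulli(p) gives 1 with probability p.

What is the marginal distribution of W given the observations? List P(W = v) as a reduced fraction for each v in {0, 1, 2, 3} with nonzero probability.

Enumerate traces; 12 have nonzero weight after conditioning:
  (X=1, Z=1, W=3, V=1, Y=2, U=0) weight 1/576
  (X=1, Z=1, W=3, V=1, Y=3, U=0) weight 1/576
  (X=1, Z=1, W=3, V=1, Y=4, U=0) weight 1/576
  (X=1, Z=3, W=1, V=0, Y=2, U=1) weight 1/288
  (X=1, Z=3, W=1, V=0, Y=3, U=1) weight 1/288
  (X=1, Z=3, W=1, V=0, Y=4, U=1) weight 1/288
  (X=2, Z=1, W=3, V=1, Y=2, U=0) weight 1/576
  (X=2, Z=1, W=3, V=1, Y=3, U=0) weight 1/576
  … 4 more
Group by W:
  weight(W=1) = 1/48
  weight(W=3) = 1/96
Total weight = 1/48 + 1/96 = 1/32
P(W=1 | obs) = 1/48 / 1/32 = 2/3
P(W=3 | obs) = 1/96 / 1/32 = 1/3

P(W=1) = 2/3, P(W=3) = 1/3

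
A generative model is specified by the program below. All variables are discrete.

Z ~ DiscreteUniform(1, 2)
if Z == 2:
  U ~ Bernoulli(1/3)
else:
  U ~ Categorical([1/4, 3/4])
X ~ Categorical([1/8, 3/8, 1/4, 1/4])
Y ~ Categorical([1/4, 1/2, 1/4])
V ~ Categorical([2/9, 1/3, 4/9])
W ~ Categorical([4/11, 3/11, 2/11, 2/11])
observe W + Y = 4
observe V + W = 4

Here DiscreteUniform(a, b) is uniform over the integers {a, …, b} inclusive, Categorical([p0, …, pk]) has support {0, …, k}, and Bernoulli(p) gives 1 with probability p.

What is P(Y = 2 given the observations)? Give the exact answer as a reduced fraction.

P(Y = 2 | obs) = 2/5

Enumerate traces; 32 have nonzero weight after conditioning:
  (Z=1, U=0, X=0, Y=1, V=1, W=3) weight 1/2112
  (Z=1, U=0, X=0, Y=2, V=2, W=2) weight 1/3168
  (Z=1, U=0, X=1, Y=1, V=1, W=3) weight 1/704
  (Z=1, U=0, X=1, Y=2, V=2, W=2) weight 1/1056
  (Z=1, U=0, X=2, Y=1, V=1, W=3) weight 1/1056
  (Z=1, U=0, X=2, Y=2, V=2, W=2) weight 1/1584
  (Z=1, U=0, X=3, Y=1, V=1, W=3) weight 1/1056
  (Z=1, U=0, X=3, Y=2, V=2, W=2) weight 1/1584
  … 24 more
Group by Y:
  weight(Y=1) = 1/33
  weight(Y=2) = 2/99
Total weight = 1/33 + 2/99 = 5/99
P(Y=1 | obs) = 1/33 / 5/99 = 3/5
P(Y=2 | obs) = 2/99 / 5/99 = 2/5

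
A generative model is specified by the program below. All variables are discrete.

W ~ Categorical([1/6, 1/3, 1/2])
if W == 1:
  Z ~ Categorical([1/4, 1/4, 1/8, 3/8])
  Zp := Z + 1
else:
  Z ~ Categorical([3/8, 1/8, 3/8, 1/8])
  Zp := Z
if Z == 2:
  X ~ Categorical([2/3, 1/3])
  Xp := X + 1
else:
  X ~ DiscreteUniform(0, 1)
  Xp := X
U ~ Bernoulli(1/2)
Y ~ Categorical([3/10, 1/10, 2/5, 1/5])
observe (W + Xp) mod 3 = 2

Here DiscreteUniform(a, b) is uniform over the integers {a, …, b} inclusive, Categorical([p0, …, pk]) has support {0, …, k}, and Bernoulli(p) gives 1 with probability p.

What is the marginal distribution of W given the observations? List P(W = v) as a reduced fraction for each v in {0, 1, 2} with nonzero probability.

Enumerate traces; 64 have nonzero weight after conditioning:
  (W=0, Z=2, X=1, U=0, Y=0) weight 1/320
  (W=0, Z=2, X=1, U=0, Y=1) weight 1/960
  (W=0, Z=2, X=1, U=0, Y=2) weight 1/240
  (W=0, Z=2, X=1, U=0, Y=3) weight 1/480
  (W=0, Z=2, X=1, U=1, Y=0) weight 1/320
  (W=0, Z=2, X=1, U=1, Y=1) weight 1/960
  (W=0, Z=2, X=1, U=1, Y=2) weight 1/240
  (W=0, Z=2, X=1, U=1, Y=3) weight 1/480
  (W=1, Z=0, X=1, U=0, Y=0) weight 1/160
  (W=2, Z=0, X=0, U=0, Y=0) weight 9/640
  … 54 more
Group by W:
  weight(W=0) = 1/48
  weight(W=1) = 25/144
  weight(W=2) = 5/32
Total weight = 1/48 + 25/144 + 5/32 = 101/288
P(W=0 | obs) = 1/48 / 101/288 = 6/101
P(W=1 | obs) = 25/144 / 101/288 = 50/101
P(W=2 | obs) = 5/32 / 101/288 = 45/101

P(W=0) = 6/101, P(W=1) = 50/101, P(W=2) = 45/101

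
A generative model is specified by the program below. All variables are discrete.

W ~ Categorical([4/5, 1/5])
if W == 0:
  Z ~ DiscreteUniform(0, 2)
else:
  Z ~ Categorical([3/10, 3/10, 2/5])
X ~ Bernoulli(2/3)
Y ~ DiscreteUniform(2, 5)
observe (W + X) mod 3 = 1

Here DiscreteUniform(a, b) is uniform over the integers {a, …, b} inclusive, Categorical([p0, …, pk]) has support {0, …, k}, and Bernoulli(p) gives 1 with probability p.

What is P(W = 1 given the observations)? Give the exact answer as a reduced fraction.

Enumerate traces; 24 have nonzero weight after conditioning:
  (W=0, Z=0, X=1, Y=2) weight 2/45
  (W=0, Z=0, X=1, Y=3) weight 2/45
  (W=0, Z=0, X=1, Y=4) weight 2/45
  (W=0, Z=0, X=1, Y=5) weight 2/45
  (W=0, Z=1, X=1, Y=2) weight 2/45
  (W=0, Z=1, X=1, Y=3) weight 2/45
  (W=0, Z=1, X=1, Y=4) weight 2/45
  (W=0, Z=1, X=1, Y=5) weight 2/45
  (W=1, Z=0, X=0, Y=2) weight 1/200
  … 15 more
Group by W:
  weight(W=0) = 8/15
  weight(W=1) = 1/15
Total weight = 8/15 + 1/15 = 3/5
P(W=0 | obs) = 8/15 / 3/5 = 8/9
P(W=1 | obs) = 1/15 / 3/5 = 1/9

P(W = 1 | obs) = 1/9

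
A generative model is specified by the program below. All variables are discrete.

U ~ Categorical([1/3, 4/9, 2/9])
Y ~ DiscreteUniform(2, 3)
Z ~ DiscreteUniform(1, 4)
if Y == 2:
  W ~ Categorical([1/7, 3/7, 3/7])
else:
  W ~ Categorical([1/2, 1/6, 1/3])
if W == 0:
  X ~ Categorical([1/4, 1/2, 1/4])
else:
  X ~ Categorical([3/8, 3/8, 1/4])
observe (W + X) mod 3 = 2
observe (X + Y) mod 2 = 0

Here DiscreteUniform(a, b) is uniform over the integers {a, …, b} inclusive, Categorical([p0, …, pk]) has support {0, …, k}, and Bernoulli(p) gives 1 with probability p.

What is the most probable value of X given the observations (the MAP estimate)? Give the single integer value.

argmax_v P(X = v | obs) = 0

Enumerate traces; 36 have nonzero weight after conditioning:
  (U=0, Y=2, Z=1, W=0, X=2) weight 1/672
  (U=0, Y=2, Z=1, W=2, X=0) weight 3/448
  (U=0, Y=2, Z=2, W=0, X=2) weight 1/672
  (U=0, Y=2, Z=2, W=2, X=0) weight 3/448
  (U=0, Y=2, Z=3, W=0, X=2) weight 1/672
  (U=0, Y=2, Z=3, W=2, X=0) weight 3/448
  (U=0, Y=2, Z=4, W=0, X=2) weight 1/672
  (U=0, Y=2, Z=4, W=2, X=0) weight 3/448
  (U=0, Y=3, Z=1, W=1, X=1) weight 1/384
  … 27 more
Group by X:
  weight(X=0) = 9/112
  weight(X=1) = 1/32
  weight(X=2) = 1/56
Total weight = 9/112 + 1/32 + 1/56 = 29/224
P(X=0 | obs) = 9/112 / 29/224 = 18/29
P(X=1 | obs) = 1/32 / 29/224 = 7/29
P(X=2 | obs) = 1/56 / 29/224 = 4/29
argmax = 0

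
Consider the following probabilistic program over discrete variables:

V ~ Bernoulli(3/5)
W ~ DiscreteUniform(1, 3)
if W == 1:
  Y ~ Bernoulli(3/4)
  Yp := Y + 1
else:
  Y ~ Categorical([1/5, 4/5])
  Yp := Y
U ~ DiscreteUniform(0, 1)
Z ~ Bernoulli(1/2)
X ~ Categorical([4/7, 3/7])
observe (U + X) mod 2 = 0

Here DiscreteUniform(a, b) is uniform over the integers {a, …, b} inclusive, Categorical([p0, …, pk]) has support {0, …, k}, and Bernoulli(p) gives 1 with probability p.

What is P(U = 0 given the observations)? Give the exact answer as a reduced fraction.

Enumerate traces; 48 have nonzero weight after conditioning:
  (V=0, W=1, Y=0, U=0, Z=0, X=0) weight 1/210
  (V=0, W=1, Y=0, U=0, Z=1, X=0) weight 1/210
  (V=0, W=1, Y=0, U=1, Z=0, X=1) weight 1/280
  (V=0, W=1, Y=0, U=1, Z=1, X=1) weight 1/280
  (V=0, W=1, Y=1, U=0, Z=0, X=0) weight 1/70
  (V=0, W=1, Y=1, U=0, Z=1, X=0) weight 1/70
  (V=0, W=1, Y=1, U=1, Z=0, X=1) weight 3/280
  (V=0, W=1, Y=1, U=1, Z=1, X=1) weight 3/280
  … 40 more
Group by U:
  weight(U=0) = 2/7
  weight(U=1) = 3/14
Total weight = 2/7 + 3/14 = 1/2
P(U=0 | obs) = 2/7 / 1/2 = 4/7
P(U=1 | obs) = 3/14 / 1/2 = 3/7

P(U = 0 | obs) = 4/7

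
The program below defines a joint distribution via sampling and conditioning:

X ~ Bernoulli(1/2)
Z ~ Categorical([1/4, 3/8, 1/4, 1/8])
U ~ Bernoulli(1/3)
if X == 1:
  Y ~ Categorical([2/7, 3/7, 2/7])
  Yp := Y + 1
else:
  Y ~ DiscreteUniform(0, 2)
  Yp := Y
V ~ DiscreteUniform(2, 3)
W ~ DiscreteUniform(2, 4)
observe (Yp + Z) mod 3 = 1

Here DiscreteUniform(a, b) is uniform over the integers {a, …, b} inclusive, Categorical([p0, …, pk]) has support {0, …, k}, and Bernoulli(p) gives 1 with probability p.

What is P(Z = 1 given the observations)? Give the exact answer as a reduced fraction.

Enumerate traces; 96 have nonzero weight after conditioning:
  (X=0, Z=0, U=0, Y=1, V=2, W=2) weight 1/216
  (X=0, Z=0, U=0, Y=1, V=2, W=3) weight 1/216
  (X=0, Z=0, U=0, Y=1, V=2, W=4) weight 1/216
  (X=0, Z=0, U=0, Y=1, V=3, W=2) weight 1/216
  (X=0, Z=0, U=0, Y=1, V=3, W=3) weight 1/216
  (X=0, Z=0, U=0, Y=1, V=3, W=4) weight 1/216
  (X=0, Z=0, U=1, Y=1, V=2, W=2) weight 1/432
  (X=0, Z=0, U=1, Y=1, V=2, W=3) weight 1/432
  (X=0, Z=1, U=0, Y=0, V=2, W=2) weight 1/144
  (X=0, Z=2, U=0, Y=2, V=2, W=2) weight 1/216
  … 86 more
Group by Z:
  weight(Z=0) = 13/168
  weight(Z=1) = 13/112
  weight(Z=2) = 2/21
  weight(Z=3) = 13/336
Total weight = 13/168 + 13/112 + 2/21 + 13/336 = 55/168
P(Z=0 | obs) = 13/168 / 55/168 = 13/55
P(Z=1 | obs) = 13/112 / 55/168 = 39/110
P(Z=2 | obs) = 2/21 / 55/168 = 16/55
P(Z=3 | obs) = 13/336 / 55/168 = 13/110

P(Z = 1 | obs) = 39/110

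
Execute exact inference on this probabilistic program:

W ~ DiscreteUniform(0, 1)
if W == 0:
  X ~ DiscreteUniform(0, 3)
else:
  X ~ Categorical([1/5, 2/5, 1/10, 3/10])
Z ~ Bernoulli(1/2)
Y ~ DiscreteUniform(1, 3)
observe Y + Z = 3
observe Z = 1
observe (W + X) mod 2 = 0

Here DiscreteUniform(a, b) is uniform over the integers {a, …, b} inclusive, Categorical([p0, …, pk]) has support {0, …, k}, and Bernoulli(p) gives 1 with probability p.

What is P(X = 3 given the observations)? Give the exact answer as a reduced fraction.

Enumerate traces; 4 have nonzero weight after conditioning:
  (W=0, X=0, Z=1, Y=2) weight 1/48
  (W=0, X=2, Z=1, Y=2) weight 1/48
  (W=1, X=1, Z=1, Y=2) weight 1/30
  (W=1, X=3, Z=1, Y=2) weight 1/40
Group by X:
  weight(X=0) = 1/48
  weight(X=1) = 1/30
  weight(X=2) = 1/48
  weight(X=3) = 1/40
Total weight = 1/48 + 1/30 + 1/48 + 1/40 = 1/10
P(X=0 | obs) = 1/48 / 1/10 = 5/24
P(X=1 | obs) = 1/30 / 1/10 = 1/3
P(X=2 | obs) = 1/48 / 1/10 = 5/24
P(X=3 | obs) = 1/40 / 1/10 = 1/4

P(X = 3 | obs) = 1/4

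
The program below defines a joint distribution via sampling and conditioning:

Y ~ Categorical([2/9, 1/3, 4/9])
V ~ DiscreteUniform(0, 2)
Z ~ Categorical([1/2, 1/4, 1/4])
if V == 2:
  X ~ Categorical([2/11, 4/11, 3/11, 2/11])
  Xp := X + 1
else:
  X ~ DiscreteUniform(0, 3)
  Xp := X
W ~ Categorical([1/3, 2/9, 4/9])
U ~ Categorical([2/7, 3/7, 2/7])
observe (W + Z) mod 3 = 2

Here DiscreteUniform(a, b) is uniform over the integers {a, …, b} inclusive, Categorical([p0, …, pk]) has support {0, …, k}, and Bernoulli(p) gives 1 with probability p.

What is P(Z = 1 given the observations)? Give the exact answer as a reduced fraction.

P(Z = 1 | obs) = 2/13

Enumerate traces; 324 have nonzero weight after conditioning:
  (Y=0, V=0, Z=0, X=0, W=2, U=0) weight 2/1701
  (Y=0, V=0, Z=0, X=0, W=2, U=1) weight 1/567
  (Y=0, V=0, Z=0, X=0, W=2, U=2) weight 2/1701
  (Y=0, V=0, Z=0, X=1, W=2, U=0) weight 2/1701
  (Y=0, V=0, Z=0, X=1, W=2, U=1) weight 1/567
  (Y=0, V=0, Z=0, X=1, W=2, U=2) weight 2/1701
  (Y=0, V=0, Z=0, X=2, W=2, U=0) weight 2/1701
  (Y=0, V=0, Z=0, X=2, W=2, U=1) weight 1/567
  (Y=0, V=0, Z=1, X=0, W=1, U=0) weight 1/3402
  (Y=0, V=0, Z=2, X=0, W=0, U=0) weight 1/2268
  … 314 more
Group by Z:
  weight(Z=0) = 2/9
  weight(Z=1) = 1/18
  weight(Z=2) = 1/12
Total weight = 2/9 + 1/18 + 1/12 = 13/36
P(Z=0 | obs) = 2/9 / 13/36 = 8/13
P(Z=1 | obs) = 1/18 / 13/36 = 2/13
P(Z=2 | obs) = 1/12 / 13/36 = 3/13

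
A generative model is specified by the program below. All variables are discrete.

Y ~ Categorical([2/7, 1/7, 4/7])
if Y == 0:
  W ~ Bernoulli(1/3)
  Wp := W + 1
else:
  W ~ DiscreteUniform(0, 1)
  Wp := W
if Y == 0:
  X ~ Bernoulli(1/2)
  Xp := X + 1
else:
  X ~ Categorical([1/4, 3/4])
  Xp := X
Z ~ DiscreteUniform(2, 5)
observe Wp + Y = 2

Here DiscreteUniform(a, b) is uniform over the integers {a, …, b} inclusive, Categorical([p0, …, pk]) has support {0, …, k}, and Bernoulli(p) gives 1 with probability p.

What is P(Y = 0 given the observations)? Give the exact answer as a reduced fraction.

P(Y = 0 | obs) = 4/19

Enumerate traces; 24 have nonzero weight after conditioning:
  (Y=0, W=1, X=0, Z=2) weight 1/84
  (Y=0, W=1, X=0, Z=3) weight 1/84
  (Y=0, W=1, X=0, Z=4) weight 1/84
  (Y=0, W=1, X=0, Z=5) weight 1/84
  (Y=0, W=1, X=1, Z=2) weight 1/84
  (Y=0, W=1, X=1, Z=3) weight 1/84
  (Y=0, W=1, X=1, Z=4) weight 1/84
  (Y=0, W=1, X=1, Z=5) weight 1/84
  (Y=1, W=1, X=0, Z=2) weight 1/224
  (Y=2, W=0, X=0, Z=2) weight 1/56
  … 14 more
Group by Y:
  weight(Y=0) = 2/21
  weight(Y=1) = 1/14
  weight(Y=2) = 2/7
Total weight = 2/21 + 1/14 + 2/7 = 19/42
P(Y=0 | obs) = 2/21 / 19/42 = 4/19
P(Y=1 | obs) = 1/14 / 19/42 = 3/19
P(Y=2 | obs) = 2/7 / 19/42 = 12/19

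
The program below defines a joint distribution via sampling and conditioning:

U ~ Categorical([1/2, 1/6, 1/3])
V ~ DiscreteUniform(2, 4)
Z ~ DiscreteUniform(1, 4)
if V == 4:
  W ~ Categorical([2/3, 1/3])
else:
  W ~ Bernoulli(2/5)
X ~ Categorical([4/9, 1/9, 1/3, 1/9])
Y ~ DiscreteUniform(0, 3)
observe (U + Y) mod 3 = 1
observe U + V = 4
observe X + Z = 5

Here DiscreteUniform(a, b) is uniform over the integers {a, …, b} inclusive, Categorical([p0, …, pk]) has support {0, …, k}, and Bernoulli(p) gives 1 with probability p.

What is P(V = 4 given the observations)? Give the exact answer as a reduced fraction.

Enumerate traces; 24 have nonzero weight after conditioning:
  (U=0, V=4, Z=2, W=0, X=3, Y=1) weight 1/1296
  (U=0, V=4, Z=2, W=1, X=3, Y=1) weight 1/2592
  (U=0, V=4, Z=3, W=0, X=2, Y=1) weight 1/432
  (U=0, V=4, Z=3, W=1, X=2, Y=1) weight 1/864
  (U=0, V=4, Z=4, W=0, X=1, Y=1) weight 1/1296
  (U=0, V=4, Z=4, W=1, X=1, Y=1) weight 1/2592
  (U=1, V=3, Z=2, W=0, X=3, Y=0) weight 1/4320
  (U=1, V=3, Z=2, W=0, X=3, Y=3) weight 1/4320
  (U=2, V=2, Z=2, W=0, X=3, Y=2) weight 1/2160
  … 15 more
Group by V:
  weight(V=2) = 5/1296
  weight(V=3) = 5/1296
  weight(V=4) = 5/864
Total weight = 5/1296 + 5/1296 + 5/864 = 35/2592
P(V=2 | obs) = 5/1296 / 35/2592 = 2/7
P(V=3 | obs) = 5/1296 / 35/2592 = 2/7
P(V=4 | obs) = 5/864 / 35/2592 = 3/7

P(V = 4 | obs) = 3/7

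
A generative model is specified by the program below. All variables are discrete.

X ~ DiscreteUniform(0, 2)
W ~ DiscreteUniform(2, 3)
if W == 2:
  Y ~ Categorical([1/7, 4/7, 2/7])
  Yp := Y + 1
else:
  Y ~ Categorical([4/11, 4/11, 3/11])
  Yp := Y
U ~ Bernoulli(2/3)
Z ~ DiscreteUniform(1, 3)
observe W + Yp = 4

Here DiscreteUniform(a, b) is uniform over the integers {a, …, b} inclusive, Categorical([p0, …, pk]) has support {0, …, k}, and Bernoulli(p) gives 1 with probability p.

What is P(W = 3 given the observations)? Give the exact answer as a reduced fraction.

P(W = 3 | obs) = 7/18

Enumerate traces; 36 have nonzero weight after conditioning:
  (X=0, W=2, Y=1, U=0, Z=1) weight 2/189
  (X=0, W=2, Y=1, U=0, Z=2) weight 2/189
  (X=0, W=2, Y=1, U=0, Z=3) weight 2/189
  (X=0, W=2, Y=1, U=1, Z=1) weight 4/189
  (X=0, W=2, Y=1, U=1, Z=2) weight 4/189
  (X=0, W=2, Y=1, U=1, Z=3) weight 4/189
  (X=0, W=3, Y=1, U=0, Z=1) weight 2/297
  (X=0, W=3, Y=1, U=0, Z=2) weight 2/297
  … 28 more
Group by W:
  weight(W=2) = 2/7
  weight(W=3) = 2/11
Total weight = 2/7 + 2/11 = 36/77
P(W=2 | obs) = 2/7 / 36/77 = 11/18
P(W=3 | obs) = 2/11 / 36/77 = 7/18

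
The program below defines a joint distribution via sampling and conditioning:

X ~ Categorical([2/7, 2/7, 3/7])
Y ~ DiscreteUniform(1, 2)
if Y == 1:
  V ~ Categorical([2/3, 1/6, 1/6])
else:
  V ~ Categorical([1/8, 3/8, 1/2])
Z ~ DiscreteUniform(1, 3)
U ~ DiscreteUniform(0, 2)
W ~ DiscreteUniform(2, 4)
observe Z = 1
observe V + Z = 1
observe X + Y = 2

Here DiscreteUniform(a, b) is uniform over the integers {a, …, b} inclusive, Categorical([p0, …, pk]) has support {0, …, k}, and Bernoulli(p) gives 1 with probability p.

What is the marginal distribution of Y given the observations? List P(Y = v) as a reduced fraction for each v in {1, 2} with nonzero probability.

P(Y=1) = 16/19, P(Y=2) = 3/19

Enumerate traces; 18 have nonzero weight after conditioning:
  (X=0, Y=2, V=0, Z=1, U=0, W=2) weight 1/1512
  (X=0, Y=2, V=0, Z=1, U=0, W=3) weight 1/1512
  (X=0, Y=2, V=0, Z=1, U=0, W=4) weight 1/1512
  (X=0, Y=2, V=0, Z=1, U=1, W=2) weight 1/1512
  (X=0, Y=2, V=0, Z=1, U=1, W=3) weight 1/1512
  (X=0, Y=2, V=0, Z=1, U=1, W=4) weight 1/1512
  (X=0, Y=2, V=0, Z=1, U=2, W=2) weight 1/1512
  (X=0, Y=2, V=0, Z=1, U=2, W=3) weight 1/1512
  (X=1, Y=1, V=0, Z=1, U=0, W=2) weight 2/567
  … 9 more
Group by Y:
  weight(Y=1) = 2/63
  weight(Y=2) = 1/168
Total weight = 2/63 + 1/168 = 19/504
P(Y=1 | obs) = 2/63 / 19/504 = 16/19
P(Y=2 | obs) = 1/168 / 19/504 = 3/19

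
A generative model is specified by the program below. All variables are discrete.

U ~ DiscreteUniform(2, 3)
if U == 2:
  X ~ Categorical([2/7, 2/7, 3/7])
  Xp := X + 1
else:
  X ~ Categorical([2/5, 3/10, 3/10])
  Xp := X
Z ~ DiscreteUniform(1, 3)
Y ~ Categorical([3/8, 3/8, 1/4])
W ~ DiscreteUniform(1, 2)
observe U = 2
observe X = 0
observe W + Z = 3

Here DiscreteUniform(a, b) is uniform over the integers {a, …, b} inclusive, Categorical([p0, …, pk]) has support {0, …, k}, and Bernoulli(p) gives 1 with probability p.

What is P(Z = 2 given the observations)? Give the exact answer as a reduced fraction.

P(Z = 2 | obs) = 1/2

Enumerate traces; 6 have nonzero weight after conditioning:
  (U=2, X=0, Z=1, Y=0, W=2) weight 1/112
  (U=2, X=0, Z=1, Y=1, W=2) weight 1/112
  (U=2, X=0, Z=1, Y=2, W=2) weight 1/168
  (U=2, X=0, Z=2, Y=0, W=1) weight 1/112
  (U=2, X=0, Z=2, Y=1, W=1) weight 1/112
  (U=2, X=0, Z=2, Y=2, W=1) weight 1/168
Group by Z:
  weight(Z=1) = 1/42
  weight(Z=2) = 1/42
Total weight = 1/42 + 1/42 = 1/21
P(Z=1 | obs) = 1/42 / 1/21 = 1/2
P(Z=2 | obs) = 1/42 / 1/21 = 1/2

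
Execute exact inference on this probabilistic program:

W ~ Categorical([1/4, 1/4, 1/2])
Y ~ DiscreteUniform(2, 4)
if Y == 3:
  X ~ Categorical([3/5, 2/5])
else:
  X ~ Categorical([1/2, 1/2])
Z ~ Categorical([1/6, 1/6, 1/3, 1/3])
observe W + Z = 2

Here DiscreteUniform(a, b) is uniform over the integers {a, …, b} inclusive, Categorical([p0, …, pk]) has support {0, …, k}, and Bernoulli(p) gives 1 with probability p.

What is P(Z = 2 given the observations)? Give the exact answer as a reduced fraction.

P(Z = 2 | obs) = 2/5

Enumerate traces; 18 have nonzero weight after conditioning:
  (W=0, Y=2, X=0, Z=2) weight 1/72
  (W=0, Y=2, X=1, Z=2) weight 1/72
  (W=0, Y=3, X=0, Z=2) weight 1/60
  (W=0, Y=3, X=1, Z=2) weight 1/90
  (W=0, Y=4, X=0, Z=2) weight 1/72
  (W=0, Y=4, X=1, Z=2) weight 1/72
  (W=1, Y=2, X=0, Z=1) weight 1/144
  (W=1, Y=2, X=1, Z=1) weight 1/144
  (W=2, Y=2, X=0, Z=0) weight 1/72
  … 9 more
Group by Z:
  weight(Z=0) = 1/12
  weight(Z=1) = 1/24
  weight(Z=2) = 1/12
Total weight = 1/12 + 1/24 + 1/12 = 5/24
P(Z=0 | obs) = 1/12 / 5/24 = 2/5
P(Z=1 | obs) = 1/24 / 5/24 = 1/5
P(Z=2 | obs) = 1/12 / 5/24 = 2/5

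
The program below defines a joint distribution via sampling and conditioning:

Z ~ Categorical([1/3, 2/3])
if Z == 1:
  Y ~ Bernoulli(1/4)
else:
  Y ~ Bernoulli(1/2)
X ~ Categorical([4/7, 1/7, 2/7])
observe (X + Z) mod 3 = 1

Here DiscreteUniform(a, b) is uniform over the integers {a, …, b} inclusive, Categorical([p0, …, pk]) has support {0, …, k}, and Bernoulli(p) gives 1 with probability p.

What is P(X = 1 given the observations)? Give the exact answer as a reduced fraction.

Enumerate traces; 4 have nonzero weight after conditioning:
  (Z=0, Y=0, X=1) weight 1/42
  (Z=0, Y=1, X=1) weight 1/42
  (Z=1, Y=0, X=0) weight 2/7
  (Z=1, Y=1, X=0) weight 2/21
Group by X:
  weight(X=0) = 8/21
  weight(X=1) = 1/21
Total weight = 8/21 + 1/21 = 3/7
P(X=0 | obs) = 8/21 / 3/7 = 8/9
P(X=1 | obs) = 1/21 / 3/7 = 1/9

P(X = 1 | obs) = 1/9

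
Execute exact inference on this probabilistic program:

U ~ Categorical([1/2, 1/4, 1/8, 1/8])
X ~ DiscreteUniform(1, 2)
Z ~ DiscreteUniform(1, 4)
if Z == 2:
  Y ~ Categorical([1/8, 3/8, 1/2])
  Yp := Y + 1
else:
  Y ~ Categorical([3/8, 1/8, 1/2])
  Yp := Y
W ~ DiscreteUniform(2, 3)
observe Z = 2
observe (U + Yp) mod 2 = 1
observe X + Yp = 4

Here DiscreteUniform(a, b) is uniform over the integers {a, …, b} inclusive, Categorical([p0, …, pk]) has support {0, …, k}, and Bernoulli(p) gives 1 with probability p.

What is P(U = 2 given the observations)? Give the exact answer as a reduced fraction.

P(U = 2 | obs) = 4/29

Enumerate traces; 8 have nonzero weight after conditioning:
  (U=0, X=1, Z=2, Y=2, W=2) weight 1/64
  (U=0, X=1, Z=2, Y=2, W=3) weight 1/64
  (U=1, X=2, Z=2, Y=1, W=2) weight 3/512
  (U=1, X=2, Z=2, Y=1, W=3) weight 3/512
  (U=2, X=1, Z=2, Y=2, W=2) weight 1/256
  (U=2, X=1, Z=2, Y=2, W=3) weight 1/256
  (U=3, X=2, Z=2, Y=1, W=2) weight 3/1024
  (U=3, X=2, Z=2, Y=1, W=3) weight 3/1024
Group by U:
  weight(U=0) = 1/32
  weight(U=1) = 3/256
  weight(U=2) = 1/128
  weight(U=3) = 3/512
Total weight = 1/32 + 3/256 + 1/128 + 3/512 = 29/512
P(U=0 | obs) = 1/32 / 29/512 = 16/29
P(U=1 | obs) = 3/256 / 29/512 = 6/29
P(U=2 | obs) = 1/128 / 29/512 = 4/29
P(U=3 | obs) = 3/512 / 29/512 = 3/29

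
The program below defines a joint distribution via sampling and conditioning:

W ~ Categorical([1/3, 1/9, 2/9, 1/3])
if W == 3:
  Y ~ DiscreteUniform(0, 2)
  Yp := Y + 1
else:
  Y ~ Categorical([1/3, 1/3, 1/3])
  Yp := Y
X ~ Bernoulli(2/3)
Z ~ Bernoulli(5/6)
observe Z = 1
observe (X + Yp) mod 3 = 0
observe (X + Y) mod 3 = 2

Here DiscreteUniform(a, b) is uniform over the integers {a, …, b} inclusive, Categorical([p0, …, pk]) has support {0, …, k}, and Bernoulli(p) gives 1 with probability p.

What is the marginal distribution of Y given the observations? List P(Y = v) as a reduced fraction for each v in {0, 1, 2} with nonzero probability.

P(Y=1) = 2/3, P(Y=2) = 1/3

Enumerate traces; 2 have nonzero weight after conditioning:
  (W=3, Y=1, X=1, Z=1) weight 5/81
  (W=3, Y=2, X=0, Z=1) weight 5/162
Group by Y:
  weight(Y=1) = 5/81
  weight(Y=2) = 5/162
Total weight = 5/81 + 5/162 = 5/54
P(Y=1 | obs) = 5/81 / 5/54 = 2/3
P(Y=2 | obs) = 5/162 / 5/54 = 1/3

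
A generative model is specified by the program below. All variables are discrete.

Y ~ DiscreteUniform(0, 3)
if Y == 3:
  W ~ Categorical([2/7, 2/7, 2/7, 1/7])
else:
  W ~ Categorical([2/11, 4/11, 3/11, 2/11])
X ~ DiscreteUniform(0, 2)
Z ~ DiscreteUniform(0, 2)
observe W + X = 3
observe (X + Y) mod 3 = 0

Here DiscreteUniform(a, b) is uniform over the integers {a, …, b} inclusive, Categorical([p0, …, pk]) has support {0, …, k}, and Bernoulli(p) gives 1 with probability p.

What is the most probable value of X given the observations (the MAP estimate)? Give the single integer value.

argmax_v P(X = v | obs) = 2

Enumerate traces; 12 have nonzero weight after conditioning:
  (Y=0, W=3, X=0, Z=0) weight 1/198
  (Y=0, W=3, X=0, Z=1) weight 1/198
  (Y=0, W=3, X=0, Z=2) weight 1/198
  (Y=1, W=1, X=2, Z=0) weight 1/99
  (Y=1, W=1, X=2, Z=1) weight 1/99
  (Y=1, W=1, X=2, Z=2) weight 1/99
  (Y=2, W=2, X=1, Z=0) weight 1/132
  (Y=2, W=2, X=1, Z=1) weight 1/132
  … 4 more
Group by X:
  weight(X=0) = 25/924
  weight(X=1) = 1/44
  weight(X=2) = 1/33
Total weight = 25/924 + 1/44 + 1/33 = 37/462
P(X=0 | obs) = 25/924 / 37/462 = 25/74
P(X=1 | obs) = 1/44 / 37/462 = 21/74
P(X=2 | obs) = 1/33 / 37/462 = 14/37
argmax = 2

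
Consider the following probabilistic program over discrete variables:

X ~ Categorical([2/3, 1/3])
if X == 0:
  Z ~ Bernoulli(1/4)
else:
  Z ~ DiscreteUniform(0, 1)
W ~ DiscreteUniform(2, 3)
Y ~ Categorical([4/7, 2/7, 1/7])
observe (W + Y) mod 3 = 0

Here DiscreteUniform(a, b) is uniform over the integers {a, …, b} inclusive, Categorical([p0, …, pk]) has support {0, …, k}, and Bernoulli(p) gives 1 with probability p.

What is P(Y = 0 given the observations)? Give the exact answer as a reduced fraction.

P(Y = 0 | obs) = 2/3

Enumerate traces; 8 have nonzero weight after conditioning:
  (X=0, Z=0, W=2, Y=1) weight 1/14
  (X=0, Z=0, W=3, Y=0) weight 1/7
  (X=0, Z=1, W=2, Y=1) weight 1/42
  (X=0, Z=1, W=3, Y=0) weight 1/21
  (X=1, Z=0, W=2, Y=1) weight 1/42
  (X=1, Z=0, W=3, Y=0) weight 1/21
  (X=1, Z=1, W=2, Y=1) weight 1/42
  (X=1, Z=1, W=3, Y=0) weight 1/21
Group by Y:
  weight(Y=0) = 2/7
  weight(Y=1) = 1/7
Total weight = 2/7 + 1/7 = 3/7
P(Y=0 | obs) = 2/7 / 3/7 = 2/3
P(Y=1 | obs) = 1/7 / 3/7 = 1/3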